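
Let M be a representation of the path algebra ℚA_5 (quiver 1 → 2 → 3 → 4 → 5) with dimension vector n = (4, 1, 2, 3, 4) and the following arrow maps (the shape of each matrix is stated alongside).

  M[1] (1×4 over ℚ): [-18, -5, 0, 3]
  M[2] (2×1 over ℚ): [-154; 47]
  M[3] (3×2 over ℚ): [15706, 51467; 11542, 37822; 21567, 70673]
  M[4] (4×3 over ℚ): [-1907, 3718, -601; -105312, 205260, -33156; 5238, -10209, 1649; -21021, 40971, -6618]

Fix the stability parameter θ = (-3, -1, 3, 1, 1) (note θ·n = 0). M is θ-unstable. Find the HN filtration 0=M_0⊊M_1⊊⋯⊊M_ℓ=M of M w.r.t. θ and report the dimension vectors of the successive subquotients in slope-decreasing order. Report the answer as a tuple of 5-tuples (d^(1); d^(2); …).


Barcode: M ≅ I[1,1]^3, I[1,5], I[3,5], I[4,4], I[5,5]^2. HN layers by μ_θ (4 steps, strictly decreasing):
  μ^(1)=5/3; μ^(2)=1; μ^(3)=-1; μ^(4)=-3

((0, 0, 2, 2, 2); (0, 0, 0, 1, 2); (0, 1, 0, 0, 0); (4, 0, 0, 0, 0))


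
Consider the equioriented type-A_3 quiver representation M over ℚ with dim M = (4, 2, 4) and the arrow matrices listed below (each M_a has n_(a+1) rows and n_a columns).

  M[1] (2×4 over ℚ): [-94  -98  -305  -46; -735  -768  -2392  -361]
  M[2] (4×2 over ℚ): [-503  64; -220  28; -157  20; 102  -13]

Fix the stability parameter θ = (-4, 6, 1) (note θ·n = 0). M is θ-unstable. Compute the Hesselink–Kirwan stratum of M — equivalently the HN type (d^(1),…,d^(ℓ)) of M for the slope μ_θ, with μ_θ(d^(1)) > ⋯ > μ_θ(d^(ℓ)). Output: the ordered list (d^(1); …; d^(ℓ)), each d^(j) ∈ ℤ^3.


Via rank(M_{q-1}∘⋯∘M_p): M ≅ I[1,1]^2, I[1,3]^2, I[3,3]^2.
μ_θ-semistable layers: μ^(1)=7/2; μ^(2)=1; μ^(3)=-4

((0, 2, 2); (0, 0, 2); (4, 0, 0))


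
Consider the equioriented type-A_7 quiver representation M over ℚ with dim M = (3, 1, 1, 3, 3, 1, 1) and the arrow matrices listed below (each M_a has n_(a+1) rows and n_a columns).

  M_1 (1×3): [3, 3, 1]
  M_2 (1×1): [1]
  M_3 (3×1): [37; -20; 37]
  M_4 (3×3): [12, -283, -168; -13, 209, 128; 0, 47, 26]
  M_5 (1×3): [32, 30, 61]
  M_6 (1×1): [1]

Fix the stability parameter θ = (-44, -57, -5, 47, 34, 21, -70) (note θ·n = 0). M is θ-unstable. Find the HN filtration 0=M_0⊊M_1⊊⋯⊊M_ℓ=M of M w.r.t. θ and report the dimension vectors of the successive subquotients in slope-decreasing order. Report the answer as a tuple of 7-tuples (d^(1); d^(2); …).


Via rank(M_{q-1}∘⋯∘M_p): M ≅ I[1,1]^2, I[1,7], I[4,5]^2.
μ_θ-semistable layers: μ^(1)=81/2; μ^(2)=8; μ^(3)=-5; μ^(4)=-44; μ^(5)=-101/2

((0, 0, 0, 2, 2, 0, 0); (0, 0, 0, 1, 1, 1, 1); (0, 0, 1, 0, 0, 0, 0); (2, 0, 0, 0, 0, 0, 0); (1, 1, 0, 0, 0, 0, 0))


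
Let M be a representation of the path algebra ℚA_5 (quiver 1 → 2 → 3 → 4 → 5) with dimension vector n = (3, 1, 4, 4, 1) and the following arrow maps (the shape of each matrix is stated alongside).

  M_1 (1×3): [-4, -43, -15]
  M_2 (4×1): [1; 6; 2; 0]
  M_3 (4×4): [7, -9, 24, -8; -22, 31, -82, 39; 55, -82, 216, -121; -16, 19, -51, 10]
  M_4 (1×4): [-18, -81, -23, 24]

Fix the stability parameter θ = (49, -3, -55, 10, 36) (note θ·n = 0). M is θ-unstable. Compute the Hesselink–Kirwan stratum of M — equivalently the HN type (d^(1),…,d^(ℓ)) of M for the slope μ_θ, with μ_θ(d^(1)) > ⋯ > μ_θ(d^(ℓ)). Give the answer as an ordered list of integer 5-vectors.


Via rank(M_{q-1}∘⋯∘M_p): M ≅ I[1,1]^2, I[1,5], I[3,3], I[3,4]^2, I[4,4].
μ_θ-semistable layers: μ^(1)=49; μ^(2)=36; μ^(3)=10; μ^(4)=-3; μ^(5)=-55

((2, 0, 0, 0, 0); (0, 0, 0, 0, 1); (0, 0, 0, 4, 0); (1, 1, 1, 0, 0); (0, 0, 3, 0, 0))


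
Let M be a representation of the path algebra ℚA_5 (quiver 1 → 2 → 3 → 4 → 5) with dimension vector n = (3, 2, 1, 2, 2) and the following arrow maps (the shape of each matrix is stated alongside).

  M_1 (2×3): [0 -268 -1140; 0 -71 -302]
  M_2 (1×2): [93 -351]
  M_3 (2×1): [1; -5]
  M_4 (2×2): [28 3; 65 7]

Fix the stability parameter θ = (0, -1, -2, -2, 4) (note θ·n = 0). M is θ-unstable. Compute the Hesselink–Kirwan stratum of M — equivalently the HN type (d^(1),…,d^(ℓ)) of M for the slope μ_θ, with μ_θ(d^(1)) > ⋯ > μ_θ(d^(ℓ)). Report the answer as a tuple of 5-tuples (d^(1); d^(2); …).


Barcode: M ≅ I[1,1], I[1,2], I[1,5], I[4,5]. HN layers by μ_θ (5 steps, strictly decreasing):
  μ^(1)=4; μ^(2)=0; μ^(3)=-1/2; μ^(4)=-5/4; μ^(5)=-2

((0, 0, 0, 0, 2); (1, 0, 0, 0, 0); (1, 1, 0, 0, 0); (1, 1, 1, 1, 0); (0, 0, 0, 1, 0))


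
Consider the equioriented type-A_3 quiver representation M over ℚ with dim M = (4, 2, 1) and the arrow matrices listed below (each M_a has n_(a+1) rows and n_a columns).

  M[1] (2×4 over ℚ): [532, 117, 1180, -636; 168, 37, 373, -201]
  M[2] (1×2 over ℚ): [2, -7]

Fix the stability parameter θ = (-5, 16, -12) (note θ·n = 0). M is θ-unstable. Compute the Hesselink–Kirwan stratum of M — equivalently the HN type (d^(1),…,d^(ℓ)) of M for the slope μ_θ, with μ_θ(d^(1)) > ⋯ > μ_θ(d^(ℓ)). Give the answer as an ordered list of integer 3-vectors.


Via rank(M_{q-1}∘⋯∘M_p): M ≅ I[1,1]^2, I[1,2], I[1,3].
μ_θ-semistable layers: μ^(1)=16; μ^(2)=2; μ^(3)=-5

((0, 1, 0); (0, 1, 1); (4, 0, 0))


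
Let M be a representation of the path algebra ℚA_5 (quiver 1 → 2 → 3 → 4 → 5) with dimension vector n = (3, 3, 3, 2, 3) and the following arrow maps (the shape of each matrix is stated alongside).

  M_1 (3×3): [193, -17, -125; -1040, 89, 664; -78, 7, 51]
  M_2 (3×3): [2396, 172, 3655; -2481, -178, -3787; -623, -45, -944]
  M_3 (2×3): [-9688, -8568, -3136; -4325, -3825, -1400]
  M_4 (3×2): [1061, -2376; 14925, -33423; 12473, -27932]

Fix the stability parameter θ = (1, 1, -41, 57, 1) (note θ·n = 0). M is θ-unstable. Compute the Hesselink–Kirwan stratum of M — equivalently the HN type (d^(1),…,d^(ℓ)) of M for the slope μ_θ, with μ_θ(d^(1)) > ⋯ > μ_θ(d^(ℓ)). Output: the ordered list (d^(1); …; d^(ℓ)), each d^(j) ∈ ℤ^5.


Interval decomposition of M: I[1,3]^2, I[1,5], I[4,5], I[5,5].
HN type (ℓ=3): μ^(1)=29; μ^(2)=1; μ^(3)=-13

((0, 0, 0, 2, 2); (0, 0, 0, 0, 1); (3, 3, 3, 0, 0))


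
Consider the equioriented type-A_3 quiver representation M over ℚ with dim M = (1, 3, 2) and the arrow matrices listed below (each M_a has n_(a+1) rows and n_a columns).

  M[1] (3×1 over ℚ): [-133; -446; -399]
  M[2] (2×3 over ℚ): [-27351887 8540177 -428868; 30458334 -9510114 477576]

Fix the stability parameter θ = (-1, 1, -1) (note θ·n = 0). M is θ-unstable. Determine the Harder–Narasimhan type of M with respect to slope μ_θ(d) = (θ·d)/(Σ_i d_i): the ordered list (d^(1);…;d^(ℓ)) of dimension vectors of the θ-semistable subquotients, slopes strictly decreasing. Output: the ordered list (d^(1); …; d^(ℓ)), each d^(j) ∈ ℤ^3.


Via rank(M_{q-1}∘⋯∘M_p): M ≅ I[1,3], I[2,2]^2, I[3,3].
μ_θ-semistable layers: μ^(1)=1; μ^(2)=0; μ^(3)=-1

((0, 2, 0); (0, 1, 1); (1, 0, 1))


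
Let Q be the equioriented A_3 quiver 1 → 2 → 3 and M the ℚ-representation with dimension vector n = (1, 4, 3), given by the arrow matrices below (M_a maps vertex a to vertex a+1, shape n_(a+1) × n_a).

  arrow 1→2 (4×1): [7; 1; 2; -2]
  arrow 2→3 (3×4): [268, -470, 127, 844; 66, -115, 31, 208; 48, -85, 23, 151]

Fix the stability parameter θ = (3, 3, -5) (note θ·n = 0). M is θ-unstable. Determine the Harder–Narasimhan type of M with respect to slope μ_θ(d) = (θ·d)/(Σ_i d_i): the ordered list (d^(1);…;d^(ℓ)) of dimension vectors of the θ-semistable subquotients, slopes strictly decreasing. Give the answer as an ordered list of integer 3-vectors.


Interval decomposition of M: I[1,3], I[2,2], I[2,3]^2.
HN type (ℓ=3): μ^(1)=3; μ^(2)=1/3; μ^(3)=-1

((0, 1, 0); (1, 1, 1); (0, 2, 2))


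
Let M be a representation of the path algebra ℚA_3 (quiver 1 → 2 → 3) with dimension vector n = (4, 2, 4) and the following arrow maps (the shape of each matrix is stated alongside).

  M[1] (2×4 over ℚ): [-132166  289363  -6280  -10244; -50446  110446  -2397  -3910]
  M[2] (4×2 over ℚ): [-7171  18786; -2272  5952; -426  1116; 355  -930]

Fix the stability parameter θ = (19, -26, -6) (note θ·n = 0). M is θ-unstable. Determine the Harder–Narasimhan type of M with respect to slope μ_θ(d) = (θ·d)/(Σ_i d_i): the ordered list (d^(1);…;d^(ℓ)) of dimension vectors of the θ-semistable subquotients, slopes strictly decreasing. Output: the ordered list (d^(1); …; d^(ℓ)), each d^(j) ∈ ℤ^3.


Via rank(M_{q-1}∘⋯∘M_p): M ≅ I[1,1]^2, I[1,2], I[1,3], I[3,3]^3.
μ_θ-semistable layers: μ^(1)=19; μ^(2)=-7/2; μ^(3)=-13/3; μ^(4)=-6

((2, 0, 0); (1, 1, 0); (1, 1, 1); (0, 0, 3))


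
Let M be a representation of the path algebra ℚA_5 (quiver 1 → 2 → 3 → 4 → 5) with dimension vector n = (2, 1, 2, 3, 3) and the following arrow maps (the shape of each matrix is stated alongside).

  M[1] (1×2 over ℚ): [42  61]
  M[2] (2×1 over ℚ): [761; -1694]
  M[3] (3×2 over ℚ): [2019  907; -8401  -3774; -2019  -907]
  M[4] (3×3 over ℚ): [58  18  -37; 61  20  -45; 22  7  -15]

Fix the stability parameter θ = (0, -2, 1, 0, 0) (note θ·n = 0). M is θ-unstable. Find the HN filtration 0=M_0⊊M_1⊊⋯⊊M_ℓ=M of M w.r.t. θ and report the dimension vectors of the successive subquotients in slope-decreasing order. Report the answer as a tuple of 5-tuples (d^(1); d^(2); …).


Interval decomposition of M: I[1,1], I[1,5], I[3,5], I[4,5].
HN type (ℓ=3): μ^(1)=1/3; μ^(2)=0; μ^(3)=-1

((0, 0, 2, 2, 2); (1, 0, 0, 1, 1); (1, 1, 0, 0, 0))


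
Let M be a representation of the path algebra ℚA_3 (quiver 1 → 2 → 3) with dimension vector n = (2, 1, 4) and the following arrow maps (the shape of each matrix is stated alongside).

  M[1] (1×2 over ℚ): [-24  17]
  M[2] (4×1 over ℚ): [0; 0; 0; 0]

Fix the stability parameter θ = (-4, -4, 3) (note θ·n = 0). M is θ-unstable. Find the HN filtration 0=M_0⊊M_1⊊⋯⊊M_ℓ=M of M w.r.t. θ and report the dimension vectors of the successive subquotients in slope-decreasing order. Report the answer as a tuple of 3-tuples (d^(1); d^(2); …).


Barcode: M ≅ I[1,1], I[1,2], I[3,3]^4. HN layers by μ_θ (2 steps, strictly decreasing):
  μ^(1)=3; μ^(2)=-4

((0, 0, 4); (2, 1, 0))


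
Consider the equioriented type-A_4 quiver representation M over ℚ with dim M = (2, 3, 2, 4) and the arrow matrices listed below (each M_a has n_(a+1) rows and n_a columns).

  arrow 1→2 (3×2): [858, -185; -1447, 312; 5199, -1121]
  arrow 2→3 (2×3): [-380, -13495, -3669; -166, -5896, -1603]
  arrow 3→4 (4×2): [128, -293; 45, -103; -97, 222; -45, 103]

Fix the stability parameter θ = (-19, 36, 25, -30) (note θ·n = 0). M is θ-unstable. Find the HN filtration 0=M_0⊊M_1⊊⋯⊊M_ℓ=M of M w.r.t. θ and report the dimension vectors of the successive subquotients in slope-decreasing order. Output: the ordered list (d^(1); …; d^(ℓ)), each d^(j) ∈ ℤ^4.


Barcode: M ≅ I[1,4]^2, I[2,2], I[4,4]^2. HN layers by μ_θ (4 steps, strictly decreasing):
  μ^(1)=36; μ^(2)=31/3; μ^(3)=-19; μ^(4)=-30

((0, 1, 0, 0); (0, 2, 2, 2); (2, 0, 0, 0); (0, 0, 0, 2))


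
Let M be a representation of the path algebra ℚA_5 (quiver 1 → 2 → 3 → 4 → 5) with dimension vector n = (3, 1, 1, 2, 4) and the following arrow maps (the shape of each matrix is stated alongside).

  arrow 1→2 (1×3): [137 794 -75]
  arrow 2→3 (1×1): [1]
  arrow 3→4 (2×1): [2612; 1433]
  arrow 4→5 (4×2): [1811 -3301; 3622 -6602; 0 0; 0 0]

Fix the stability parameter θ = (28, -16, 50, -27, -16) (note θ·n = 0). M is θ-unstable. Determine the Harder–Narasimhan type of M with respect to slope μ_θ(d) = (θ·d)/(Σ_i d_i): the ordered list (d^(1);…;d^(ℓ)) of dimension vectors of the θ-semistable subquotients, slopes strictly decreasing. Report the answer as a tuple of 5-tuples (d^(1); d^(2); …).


Via rank(M_{q-1}∘⋯∘M_p): M ≅ I[1,1]^2, I[1,5], I[4,4], I[5,5]^3.
μ_θ-semistable layers: μ^(1)=28; μ^(2)=19/5; μ^(3)=-16; μ^(4)=-27

((2, 0, 0, 0, 0); (1, 1, 1, 1, 1); (0, 0, 0, 0, 3); (0, 0, 0, 1, 0))


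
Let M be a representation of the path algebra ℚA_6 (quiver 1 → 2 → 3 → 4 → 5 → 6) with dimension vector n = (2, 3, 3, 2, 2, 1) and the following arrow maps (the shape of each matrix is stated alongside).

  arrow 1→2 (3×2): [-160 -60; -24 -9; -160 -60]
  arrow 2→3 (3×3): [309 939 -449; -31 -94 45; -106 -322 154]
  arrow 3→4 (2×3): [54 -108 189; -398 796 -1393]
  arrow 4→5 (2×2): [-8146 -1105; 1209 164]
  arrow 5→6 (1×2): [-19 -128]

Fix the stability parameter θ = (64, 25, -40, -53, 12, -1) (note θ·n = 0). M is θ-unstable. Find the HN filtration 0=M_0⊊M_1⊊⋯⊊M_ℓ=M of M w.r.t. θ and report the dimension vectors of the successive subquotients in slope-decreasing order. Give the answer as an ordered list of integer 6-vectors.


Via rank(M_{q-1}∘⋯∘M_p): M ≅ I[1,1], I[1,3], I[2,2], I[2,3], I[3,6], I[4,5].
μ_θ-semistable layers: μ^(1)=64; μ^(2)=25; μ^(3)=49/3; μ^(4)=12; μ^(5)=11/2; μ^(6)=-15/2; μ^(7)=-93/2; μ^(8)=-53

((1, 0, 0, 0, 0, 0); (0, 1, 0, 0, 0, 0); (1, 1, 1, 0, 0, 0); (0, 0, 0, 0, 1, 0); (0, 0, 0, 0, 1, 1); (0, 1, 1, 0, 0, 0); (0, 0, 1, 1, 0, 0); (0, 0, 0, 1, 0, 0))


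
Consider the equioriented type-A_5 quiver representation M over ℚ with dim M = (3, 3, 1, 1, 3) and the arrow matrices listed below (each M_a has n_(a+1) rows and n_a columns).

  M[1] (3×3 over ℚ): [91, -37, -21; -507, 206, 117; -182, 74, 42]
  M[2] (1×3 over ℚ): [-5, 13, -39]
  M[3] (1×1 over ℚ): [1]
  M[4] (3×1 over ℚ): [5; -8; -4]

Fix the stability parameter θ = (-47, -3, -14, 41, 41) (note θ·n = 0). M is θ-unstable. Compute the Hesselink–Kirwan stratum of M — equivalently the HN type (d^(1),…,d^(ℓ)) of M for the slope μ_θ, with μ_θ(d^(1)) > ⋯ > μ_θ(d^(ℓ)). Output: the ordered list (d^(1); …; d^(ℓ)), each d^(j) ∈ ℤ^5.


Barcode: M ≅ I[1,1], I[1,2], I[1,5], I[2,2], I[5,5]^2. HN layers by μ_θ (4 steps, strictly decreasing):
  μ^(1)=41; μ^(2)=-3; μ^(3)=-17/2; μ^(4)=-47

((0, 0, 0, 1, 3); (0, 2, 0, 0, 0); (0, 1, 1, 0, 0); (3, 0, 0, 0, 0))


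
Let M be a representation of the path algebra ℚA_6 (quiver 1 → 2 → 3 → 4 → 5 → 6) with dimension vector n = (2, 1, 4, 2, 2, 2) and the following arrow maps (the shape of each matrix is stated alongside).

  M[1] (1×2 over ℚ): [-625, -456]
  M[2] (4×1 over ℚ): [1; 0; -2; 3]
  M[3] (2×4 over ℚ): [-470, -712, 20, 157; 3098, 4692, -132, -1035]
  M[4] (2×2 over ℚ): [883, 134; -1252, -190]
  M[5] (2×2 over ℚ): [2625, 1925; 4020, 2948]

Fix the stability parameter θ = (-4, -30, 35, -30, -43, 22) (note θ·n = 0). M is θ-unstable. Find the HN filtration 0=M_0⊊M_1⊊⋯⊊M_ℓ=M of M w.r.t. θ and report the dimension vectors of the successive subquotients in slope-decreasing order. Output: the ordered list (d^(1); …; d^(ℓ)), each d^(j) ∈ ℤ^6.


Barcode: M ≅ I[1,1], I[1,6], I[3,3]^2, I[3,5], I[6,6]. HN layers by μ_θ (5 steps, strictly decreasing):
  μ^(1)=35; μ^(2)=22; μ^(3)=-4; μ^(4)=-38/3; μ^(5)=-17

((0, 0, 2, 0, 0, 0); (0, 0, 0, 0, 0, 2); (1, 0, 0, 0, 0, 0); (0, 0, 2, 2, 2, 0); (1, 1, 0, 0, 0, 0))


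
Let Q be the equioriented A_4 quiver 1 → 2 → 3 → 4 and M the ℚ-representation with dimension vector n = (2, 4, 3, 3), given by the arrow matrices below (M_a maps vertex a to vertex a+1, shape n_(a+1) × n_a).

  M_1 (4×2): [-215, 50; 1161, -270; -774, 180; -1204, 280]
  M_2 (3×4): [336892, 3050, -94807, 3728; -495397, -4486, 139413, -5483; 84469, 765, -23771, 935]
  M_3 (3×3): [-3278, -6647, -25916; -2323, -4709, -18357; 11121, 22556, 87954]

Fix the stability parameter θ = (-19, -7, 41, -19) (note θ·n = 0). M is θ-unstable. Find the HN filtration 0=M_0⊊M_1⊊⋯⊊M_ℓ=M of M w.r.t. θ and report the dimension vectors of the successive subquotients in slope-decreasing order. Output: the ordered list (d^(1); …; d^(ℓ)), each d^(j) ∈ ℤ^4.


Interval decomposition of M: I[1,1], I[1,4], I[2,2], I[2,4]^2.
HN type (ℓ=3): μ^(1)=11; μ^(2)=-7; μ^(3)=-19

((0, 0, 3, 3); (0, 4, 0, 0); (2, 0, 0, 0))


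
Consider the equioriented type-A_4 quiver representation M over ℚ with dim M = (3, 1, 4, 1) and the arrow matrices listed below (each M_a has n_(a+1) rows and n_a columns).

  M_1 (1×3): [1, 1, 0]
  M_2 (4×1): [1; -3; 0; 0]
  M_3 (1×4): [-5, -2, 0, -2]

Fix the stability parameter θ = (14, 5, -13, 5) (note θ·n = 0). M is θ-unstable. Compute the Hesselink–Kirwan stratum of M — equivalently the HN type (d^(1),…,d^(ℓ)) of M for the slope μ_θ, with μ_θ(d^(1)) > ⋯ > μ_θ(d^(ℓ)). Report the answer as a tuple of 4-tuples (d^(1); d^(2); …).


Interval decomposition of M: I[1,1]^2, I[1,4], I[3,3]^3.
HN type (ℓ=4): μ^(1)=14; μ^(2)=5; μ^(3)=2; μ^(4)=-13

((2, 0, 0, 0); (0, 0, 0, 1); (1, 1, 1, 0); (0, 0, 3, 0))


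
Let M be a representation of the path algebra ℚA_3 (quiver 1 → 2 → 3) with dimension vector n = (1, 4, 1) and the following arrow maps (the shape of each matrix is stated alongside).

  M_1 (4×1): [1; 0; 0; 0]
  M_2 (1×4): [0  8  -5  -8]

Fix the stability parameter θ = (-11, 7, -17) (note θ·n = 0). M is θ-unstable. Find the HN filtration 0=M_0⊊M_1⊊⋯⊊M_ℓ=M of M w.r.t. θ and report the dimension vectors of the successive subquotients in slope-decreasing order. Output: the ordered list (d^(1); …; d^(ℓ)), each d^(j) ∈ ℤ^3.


Via rank(M_{q-1}∘⋯∘M_p): M ≅ I[1,2], I[2,2]^2, I[2,3].
μ_θ-semistable layers: μ^(1)=7; μ^(2)=-5; μ^(3)=-11

((0, 3, 0); (0, 1, 1); (1, 0, 0))


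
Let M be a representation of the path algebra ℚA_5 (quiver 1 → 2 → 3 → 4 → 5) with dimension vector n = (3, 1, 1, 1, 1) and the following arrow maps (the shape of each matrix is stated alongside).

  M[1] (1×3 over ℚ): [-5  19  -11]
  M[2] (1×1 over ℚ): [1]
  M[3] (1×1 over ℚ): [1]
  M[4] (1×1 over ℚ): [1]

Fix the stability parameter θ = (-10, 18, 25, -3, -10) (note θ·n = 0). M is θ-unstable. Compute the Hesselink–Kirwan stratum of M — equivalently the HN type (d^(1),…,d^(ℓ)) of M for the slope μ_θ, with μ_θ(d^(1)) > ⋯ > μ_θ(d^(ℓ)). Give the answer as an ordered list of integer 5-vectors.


Via rank(M_{q-1}∘⋯∘M_p): M ≅ I[1,1]^2, I[1,5].
μ_θ-semistable layers: μ^(1)=15/2; μ^(2)=-10

((0, 1, 1, 1, 1); (3, 0, 0, 0, 0))


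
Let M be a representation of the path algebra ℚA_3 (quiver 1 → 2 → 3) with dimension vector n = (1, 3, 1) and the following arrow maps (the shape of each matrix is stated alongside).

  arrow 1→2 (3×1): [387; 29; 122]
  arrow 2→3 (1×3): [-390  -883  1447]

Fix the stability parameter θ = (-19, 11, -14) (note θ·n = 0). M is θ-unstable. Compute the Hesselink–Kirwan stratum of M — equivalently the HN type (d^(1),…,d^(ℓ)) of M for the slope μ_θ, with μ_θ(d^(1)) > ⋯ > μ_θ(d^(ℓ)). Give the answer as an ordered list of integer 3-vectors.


Barcode: M ≅ I[1,3], I[2,2]^2. HN layers by μ_θ (3 steps, strictly decreasing):
  μ^(1)=11; μ^(2)=-3/2; μ^(3)=-19

((0, 2, 0); (0, 1, 1); (1, 0, 0))


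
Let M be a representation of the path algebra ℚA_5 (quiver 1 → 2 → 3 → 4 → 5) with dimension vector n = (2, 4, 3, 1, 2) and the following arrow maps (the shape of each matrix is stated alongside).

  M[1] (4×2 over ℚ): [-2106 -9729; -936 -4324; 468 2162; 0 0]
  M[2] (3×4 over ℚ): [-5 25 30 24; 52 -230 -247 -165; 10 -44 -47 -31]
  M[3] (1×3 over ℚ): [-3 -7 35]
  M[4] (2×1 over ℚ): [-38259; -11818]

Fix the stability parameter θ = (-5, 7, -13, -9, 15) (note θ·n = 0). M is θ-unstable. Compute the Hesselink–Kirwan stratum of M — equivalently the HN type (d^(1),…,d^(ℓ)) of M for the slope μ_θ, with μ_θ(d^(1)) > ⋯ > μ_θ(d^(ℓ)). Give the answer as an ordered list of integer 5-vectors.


Via rank(M_{q-1}∘⋯∘M_p): M ≅ I[1,1], I[1,5], I[2,2], I[2,3]^2, I[5,5].
μ_θ-semistable layers: μ^(1)=15; μ^(2)=7; μ^(3)=-3; μ^(4)=-5

((0, 0, 0, 0, 2); (0, 1, 0, 0, 0); (0, 2, 2, 0, 0); (2, 1, 1, 1, 0))


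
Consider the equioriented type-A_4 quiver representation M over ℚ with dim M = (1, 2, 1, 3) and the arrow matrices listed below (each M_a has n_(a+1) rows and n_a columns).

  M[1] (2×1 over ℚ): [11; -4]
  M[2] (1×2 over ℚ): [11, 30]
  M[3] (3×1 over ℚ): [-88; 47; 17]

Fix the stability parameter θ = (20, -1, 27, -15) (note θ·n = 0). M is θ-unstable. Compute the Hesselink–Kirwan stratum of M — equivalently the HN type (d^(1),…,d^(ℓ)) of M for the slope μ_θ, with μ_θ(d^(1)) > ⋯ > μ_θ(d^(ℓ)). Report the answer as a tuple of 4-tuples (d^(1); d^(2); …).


Via rank(M_{q-1}∘⋯∘M_p): M ≅ I[1,4], I[2,2], I[4,4]^2.
μ_θ-semistable layers: μ^(1)=31/4; μ^(2)=-1; μ^(3)=-15

((1, 1, 1, 1); (0, 1, 0, 0); (0, 0, 0, 2))


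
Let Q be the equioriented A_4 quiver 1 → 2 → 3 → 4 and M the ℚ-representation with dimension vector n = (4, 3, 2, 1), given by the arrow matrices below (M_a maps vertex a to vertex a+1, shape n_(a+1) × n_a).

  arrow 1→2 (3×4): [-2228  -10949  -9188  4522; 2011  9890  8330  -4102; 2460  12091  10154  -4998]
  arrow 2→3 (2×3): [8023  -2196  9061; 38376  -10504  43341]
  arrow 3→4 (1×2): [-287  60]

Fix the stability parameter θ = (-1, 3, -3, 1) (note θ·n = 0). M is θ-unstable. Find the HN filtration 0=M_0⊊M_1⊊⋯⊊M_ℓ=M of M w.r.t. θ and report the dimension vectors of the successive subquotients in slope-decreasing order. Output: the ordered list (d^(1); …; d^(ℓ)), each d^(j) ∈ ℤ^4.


Barcode: M ≅ I[1,1], I[1,2], I[1,3], I[1,4]. HN layers by μ_θ (4 steps, strictly decreasing):
  μ^(1)=3; μ^(2)=1; μ^(3)=0; μ^(4)=-1

((0, 1, 0, 0); (0, 0, 0, 1); (0, 2, 2, 0); (4, 0, 0, 0))


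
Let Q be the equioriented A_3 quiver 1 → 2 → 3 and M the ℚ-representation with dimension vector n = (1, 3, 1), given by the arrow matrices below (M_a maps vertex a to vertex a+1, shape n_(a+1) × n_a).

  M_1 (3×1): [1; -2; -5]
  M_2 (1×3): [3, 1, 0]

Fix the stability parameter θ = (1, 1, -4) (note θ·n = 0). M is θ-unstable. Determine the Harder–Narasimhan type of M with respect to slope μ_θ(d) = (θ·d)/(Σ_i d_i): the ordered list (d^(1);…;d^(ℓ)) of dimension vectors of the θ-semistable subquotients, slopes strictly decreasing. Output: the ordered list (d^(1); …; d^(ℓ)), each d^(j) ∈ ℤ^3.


Barcode: M ≅ I[1,3], I[2,2]^2. HN layers by μ_θ (2 steps, strictly decreasing):
  μ^(1)=1; μ^(2)=-2/3

((0, 2, 0); (1, 1, 1))


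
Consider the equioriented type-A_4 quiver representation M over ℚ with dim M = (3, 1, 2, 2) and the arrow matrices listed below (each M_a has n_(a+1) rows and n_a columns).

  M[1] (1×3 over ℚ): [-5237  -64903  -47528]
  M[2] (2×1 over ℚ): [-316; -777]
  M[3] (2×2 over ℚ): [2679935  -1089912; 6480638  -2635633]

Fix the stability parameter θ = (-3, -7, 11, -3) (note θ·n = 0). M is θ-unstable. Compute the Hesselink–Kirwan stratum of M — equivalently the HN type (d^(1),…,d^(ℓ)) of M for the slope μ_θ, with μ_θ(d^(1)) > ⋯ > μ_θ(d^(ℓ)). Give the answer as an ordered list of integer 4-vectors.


Interval decomposition of M: I[1,1]^2, I[1,4], I[3,4].
HN type (ℓ=3): μ^(1)=4; μ^(2)=-3; μ^(3)=-5

((0, 0, 2, 2); (2, 0, 0, 0); (1, 1, 0, 0))


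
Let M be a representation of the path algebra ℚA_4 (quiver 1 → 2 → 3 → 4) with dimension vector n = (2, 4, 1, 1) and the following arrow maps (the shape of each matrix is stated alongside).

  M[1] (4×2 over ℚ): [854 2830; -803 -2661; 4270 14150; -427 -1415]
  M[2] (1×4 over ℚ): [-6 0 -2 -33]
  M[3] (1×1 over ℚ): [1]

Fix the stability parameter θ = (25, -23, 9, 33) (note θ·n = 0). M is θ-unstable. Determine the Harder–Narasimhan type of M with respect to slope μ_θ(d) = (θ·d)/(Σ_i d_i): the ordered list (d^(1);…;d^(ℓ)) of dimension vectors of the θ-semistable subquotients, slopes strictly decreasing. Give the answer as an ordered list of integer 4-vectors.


Barcode: M ≅ I[1,2], I[1,4], I[2,2]^2. HN layers by μ_θ (4 steps, strictly decreasing):
  μ^(1)=33; μ^(2)=9; μ^(3)=1; μ^(4)=-23

((0, 0, 0, 1); (0, 0, 1, 0); (2, 2, 0, 0); (0, 2, 0, 0))


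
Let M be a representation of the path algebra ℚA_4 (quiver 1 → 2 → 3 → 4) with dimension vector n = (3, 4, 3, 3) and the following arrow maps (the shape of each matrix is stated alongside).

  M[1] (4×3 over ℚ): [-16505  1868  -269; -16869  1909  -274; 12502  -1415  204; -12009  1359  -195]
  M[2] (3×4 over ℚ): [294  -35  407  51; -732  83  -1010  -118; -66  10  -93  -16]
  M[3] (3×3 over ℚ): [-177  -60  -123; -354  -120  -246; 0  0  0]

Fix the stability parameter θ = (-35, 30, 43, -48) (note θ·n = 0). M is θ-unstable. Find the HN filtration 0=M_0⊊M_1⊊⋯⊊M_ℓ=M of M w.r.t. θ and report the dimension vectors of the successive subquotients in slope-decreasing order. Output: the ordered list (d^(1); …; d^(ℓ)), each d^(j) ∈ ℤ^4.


Via rank(M_{q-1}∘⋯∘M_p): M ≅ I[1,3]^2, I[1,4], I[2,2], I[4,4]^2.
μ_θ-semistable layers: μ^(1)=43; μ^(2)=30; μ^(3)=25/3; μ^(4)=-35; μ^(5)=-48

((0, 0, 2, 0); (0, 3, 0, 0); (0, 1, 1, 1); (3, 0, 0, 0); (0, 0, 0, 2))


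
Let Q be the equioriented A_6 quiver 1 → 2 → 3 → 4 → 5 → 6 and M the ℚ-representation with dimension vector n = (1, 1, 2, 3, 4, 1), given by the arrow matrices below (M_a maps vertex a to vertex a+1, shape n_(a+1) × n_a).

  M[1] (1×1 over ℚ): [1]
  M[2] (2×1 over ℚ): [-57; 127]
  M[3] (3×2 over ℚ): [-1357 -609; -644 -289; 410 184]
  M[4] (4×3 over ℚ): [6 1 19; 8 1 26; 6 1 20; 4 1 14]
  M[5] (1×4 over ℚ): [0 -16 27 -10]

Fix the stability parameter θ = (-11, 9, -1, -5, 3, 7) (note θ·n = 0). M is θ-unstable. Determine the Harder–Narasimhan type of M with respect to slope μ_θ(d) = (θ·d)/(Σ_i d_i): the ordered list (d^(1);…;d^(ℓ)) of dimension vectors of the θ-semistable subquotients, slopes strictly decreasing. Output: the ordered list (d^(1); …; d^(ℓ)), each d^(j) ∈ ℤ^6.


Barcode: M ≅ I[1,6], I[3,5], I[4,5], I[5,5]. HN layers by μ_θ (6 steps, strictly decreasing):
  μ^(1)=7; μ^(2)=3; μ^(3)=1; μ^(4)=-3; μ^(5)=-5; μ^(6)=-11

((0, 0, 0, 0, 0, 1); (0, 0, 0, 0, 4, 0); (0, 1, 1, 1, 0, 0); (0, 0, 1, 1, 0, 0); (0, 0, 0, 1, 0, 0); (1, 0, 0, 0, 0, 0))


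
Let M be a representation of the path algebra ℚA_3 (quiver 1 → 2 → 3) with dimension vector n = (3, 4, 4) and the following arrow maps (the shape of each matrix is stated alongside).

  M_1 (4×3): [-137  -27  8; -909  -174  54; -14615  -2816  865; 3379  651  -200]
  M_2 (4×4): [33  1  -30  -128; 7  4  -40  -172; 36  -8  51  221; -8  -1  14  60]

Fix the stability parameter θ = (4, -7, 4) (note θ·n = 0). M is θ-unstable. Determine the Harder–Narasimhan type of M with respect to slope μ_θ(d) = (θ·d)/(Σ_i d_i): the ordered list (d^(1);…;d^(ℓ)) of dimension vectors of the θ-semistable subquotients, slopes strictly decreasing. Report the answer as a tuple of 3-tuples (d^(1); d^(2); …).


Via rank(M_{q-1}∘⋯∘M_p): M ≅ I[1,3]^3, I[2,2], I[3,3].
μ_θ-semistable layers: μ^(1)=4; μ^(2)=-3/2; μ^(3)=-7

((0, 0, 4); (3, 3, 0); (0, 1, 0))


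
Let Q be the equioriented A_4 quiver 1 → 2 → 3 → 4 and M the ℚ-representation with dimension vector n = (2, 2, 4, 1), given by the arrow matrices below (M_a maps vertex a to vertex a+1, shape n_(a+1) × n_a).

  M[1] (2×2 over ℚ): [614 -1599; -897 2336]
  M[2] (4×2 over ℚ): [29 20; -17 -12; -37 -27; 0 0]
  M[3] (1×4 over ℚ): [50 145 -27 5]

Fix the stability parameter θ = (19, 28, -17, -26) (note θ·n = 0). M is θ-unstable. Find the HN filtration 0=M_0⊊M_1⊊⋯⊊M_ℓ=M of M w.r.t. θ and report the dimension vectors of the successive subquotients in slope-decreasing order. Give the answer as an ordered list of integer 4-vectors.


Interval decomposition of M: I[1,3], I[1,4], I[3,3]^2.
HN type (ℓ=3): μ^(1)=10; μ^(2)=1; μ^(3)=-17

((1, 1, 1, 0); (1, 1, 1, 1); (0, 0, 2, 0))


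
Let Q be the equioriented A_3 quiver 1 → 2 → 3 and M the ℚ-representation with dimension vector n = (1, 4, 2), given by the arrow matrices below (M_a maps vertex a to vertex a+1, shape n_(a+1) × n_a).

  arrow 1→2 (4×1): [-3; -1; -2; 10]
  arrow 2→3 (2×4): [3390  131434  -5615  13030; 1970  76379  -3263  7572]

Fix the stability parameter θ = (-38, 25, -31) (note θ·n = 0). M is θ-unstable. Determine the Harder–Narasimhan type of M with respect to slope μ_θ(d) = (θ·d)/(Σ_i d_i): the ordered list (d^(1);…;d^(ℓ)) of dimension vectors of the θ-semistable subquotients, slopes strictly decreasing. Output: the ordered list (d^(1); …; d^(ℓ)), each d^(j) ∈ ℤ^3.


Via rank(M_{q-1}∘⋯∘M_p): M ≅ I[1,3], I[2,2]^2, I[2,3].
μ_θ-semistable layers: μ^(1)=25; μ^(2)=-3; μ^(3)=-38

((0, 2, 0); (0, 2, 2); (1, 0, 0))


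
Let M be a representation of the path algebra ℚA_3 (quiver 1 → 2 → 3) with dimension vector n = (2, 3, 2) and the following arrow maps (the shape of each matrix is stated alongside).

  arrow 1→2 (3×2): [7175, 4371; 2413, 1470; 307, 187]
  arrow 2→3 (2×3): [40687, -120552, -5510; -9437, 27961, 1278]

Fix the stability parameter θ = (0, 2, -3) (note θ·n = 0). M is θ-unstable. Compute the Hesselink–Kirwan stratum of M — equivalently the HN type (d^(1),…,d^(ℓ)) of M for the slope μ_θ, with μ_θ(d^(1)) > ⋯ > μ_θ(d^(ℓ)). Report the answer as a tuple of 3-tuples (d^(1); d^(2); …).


Barcode: M ≅ I[1,3]^2, I[2,2]. HN layers by μ_θ (2 steps, strictly decreasing):
  μ^(1)=2; μ^(2)=-1/3

((0, 1, 0); (2, 2, 2))


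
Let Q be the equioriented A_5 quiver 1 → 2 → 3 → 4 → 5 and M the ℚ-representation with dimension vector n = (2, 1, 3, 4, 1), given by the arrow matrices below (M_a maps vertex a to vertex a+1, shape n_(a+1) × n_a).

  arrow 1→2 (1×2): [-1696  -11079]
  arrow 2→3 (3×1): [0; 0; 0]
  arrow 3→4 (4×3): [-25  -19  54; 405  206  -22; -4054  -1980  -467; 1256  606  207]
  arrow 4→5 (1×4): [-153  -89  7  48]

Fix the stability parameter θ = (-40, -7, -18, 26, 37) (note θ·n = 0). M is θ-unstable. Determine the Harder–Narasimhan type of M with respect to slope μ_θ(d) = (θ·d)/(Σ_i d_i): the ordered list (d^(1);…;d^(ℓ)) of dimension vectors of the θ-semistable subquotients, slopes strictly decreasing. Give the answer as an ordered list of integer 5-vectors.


Interval decomposition of M: I[1,1], I[1,2], I[3,4]^2, I[3,5], I[4,4].
HN type (ℓ=5): μ^(1)=37; μ^(2)=26; μ^(3)=-7; μ^(4)=-18; μ^(5)=-40

((0, 0, 0, 0, 1); (0, 0, 0, 4, 0); (0, 1, 0, 0, 0); (0, 0, 3, 0, 0); (2, 0, 0, 0, 0))


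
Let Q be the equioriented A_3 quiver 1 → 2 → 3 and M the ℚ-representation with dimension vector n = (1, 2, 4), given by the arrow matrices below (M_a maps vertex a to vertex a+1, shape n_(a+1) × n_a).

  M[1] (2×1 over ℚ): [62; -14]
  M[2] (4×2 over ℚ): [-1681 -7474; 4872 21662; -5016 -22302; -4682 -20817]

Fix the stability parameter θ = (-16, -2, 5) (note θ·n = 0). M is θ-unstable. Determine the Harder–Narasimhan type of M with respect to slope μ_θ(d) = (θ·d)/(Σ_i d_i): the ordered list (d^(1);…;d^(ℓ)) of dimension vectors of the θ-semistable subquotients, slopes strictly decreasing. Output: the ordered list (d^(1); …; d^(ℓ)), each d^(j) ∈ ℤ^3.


Via rank(M_{q-1}∘⋯∘M_p): M ≅ I[1,3], I[2,3], I[3,3]^2.
μ_θ-semistable layers: μ^(1)=5; μ^(2)=-2; μ^(3)=-16

((0, 0, 4); (0, 2, 0); (1, 0, 0))


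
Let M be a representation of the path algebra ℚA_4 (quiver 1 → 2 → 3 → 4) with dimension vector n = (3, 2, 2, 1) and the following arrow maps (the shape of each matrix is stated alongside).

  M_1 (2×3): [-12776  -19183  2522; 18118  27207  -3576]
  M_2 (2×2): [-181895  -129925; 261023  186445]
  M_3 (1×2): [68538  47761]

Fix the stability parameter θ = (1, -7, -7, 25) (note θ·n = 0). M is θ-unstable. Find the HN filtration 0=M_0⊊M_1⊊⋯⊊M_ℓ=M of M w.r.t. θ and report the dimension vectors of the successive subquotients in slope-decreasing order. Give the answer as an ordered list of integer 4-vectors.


Interval decomposition of M: I[1,1], I[1,2], I[1,4], I[3,3].
HN type (ℓ=5): μ^(1)=25; μ^(2)=1; μ^(3)=-3; μ^(4)=-13/3; μ^(5)=-7

((0, 0, 0, 1); (1, 0, 0, 0); (1, 1, 0, 0); (1, 1, 1, 0); (0, 0, 1, 0))


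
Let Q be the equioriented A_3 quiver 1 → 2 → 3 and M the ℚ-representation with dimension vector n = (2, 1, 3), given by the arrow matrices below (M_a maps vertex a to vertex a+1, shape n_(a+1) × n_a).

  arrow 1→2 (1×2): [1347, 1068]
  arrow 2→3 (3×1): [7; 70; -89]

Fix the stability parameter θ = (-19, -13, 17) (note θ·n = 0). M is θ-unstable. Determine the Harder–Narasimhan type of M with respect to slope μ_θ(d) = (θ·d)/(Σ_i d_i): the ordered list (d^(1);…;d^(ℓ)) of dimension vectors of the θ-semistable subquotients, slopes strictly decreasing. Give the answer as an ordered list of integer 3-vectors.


Barcode: M ≅ I[1,1], I[1,3], I[3,3]^2. HN layers by μ_θ (3 steps, strictly decreasing):
  μ^(1)=17; μ^(2)=-13; μ^(3)=-19

((0, 0, 3); (0, 1, 0); (2, 0, 0))


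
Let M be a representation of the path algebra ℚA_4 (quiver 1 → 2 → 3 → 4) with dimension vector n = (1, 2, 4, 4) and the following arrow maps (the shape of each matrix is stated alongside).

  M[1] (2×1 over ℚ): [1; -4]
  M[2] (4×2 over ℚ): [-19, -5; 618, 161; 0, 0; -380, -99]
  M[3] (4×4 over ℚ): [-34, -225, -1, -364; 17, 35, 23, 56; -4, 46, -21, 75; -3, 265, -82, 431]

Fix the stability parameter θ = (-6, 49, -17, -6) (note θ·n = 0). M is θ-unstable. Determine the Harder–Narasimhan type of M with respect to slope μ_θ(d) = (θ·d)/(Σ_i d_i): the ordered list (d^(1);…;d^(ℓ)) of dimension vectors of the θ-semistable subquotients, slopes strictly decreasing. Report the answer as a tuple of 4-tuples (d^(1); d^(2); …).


Interval decomposition of M: I[1,4], I[2,4], I[3,3], I[3,4], I[4,4].
HN type (ℓ=3): μ^(1)=26/3; μ^(2)=-6; μ^(3)=-17

((0, 2, 2, 2); (1, 0, 0, 2); (0, 0, 2, 0))


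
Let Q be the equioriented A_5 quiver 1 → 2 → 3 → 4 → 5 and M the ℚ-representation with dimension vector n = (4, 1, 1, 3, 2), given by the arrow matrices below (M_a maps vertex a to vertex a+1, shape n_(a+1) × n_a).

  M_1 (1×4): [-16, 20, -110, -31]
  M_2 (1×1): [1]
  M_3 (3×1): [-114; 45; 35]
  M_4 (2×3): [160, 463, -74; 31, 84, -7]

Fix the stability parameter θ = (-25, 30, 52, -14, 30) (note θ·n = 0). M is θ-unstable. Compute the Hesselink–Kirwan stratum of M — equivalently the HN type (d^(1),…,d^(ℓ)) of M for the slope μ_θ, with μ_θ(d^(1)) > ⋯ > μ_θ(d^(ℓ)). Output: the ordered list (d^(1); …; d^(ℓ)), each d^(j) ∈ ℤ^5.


Barcode: M ≅ I[1,1]^3, I[1,5], I[4,4], I[4,5]. HN layers by μ_θ (4 steps, strictly decreasing):
  μ^(1)=30; μ^(2)=68/3; μ^(3)=-14; μ^(4)=-25

((0, 0, 0, 0, 2); (0, 1, 1, 1, 0); (0, 0, 0, 2, 0); (4, 0, 0, 0, 0))


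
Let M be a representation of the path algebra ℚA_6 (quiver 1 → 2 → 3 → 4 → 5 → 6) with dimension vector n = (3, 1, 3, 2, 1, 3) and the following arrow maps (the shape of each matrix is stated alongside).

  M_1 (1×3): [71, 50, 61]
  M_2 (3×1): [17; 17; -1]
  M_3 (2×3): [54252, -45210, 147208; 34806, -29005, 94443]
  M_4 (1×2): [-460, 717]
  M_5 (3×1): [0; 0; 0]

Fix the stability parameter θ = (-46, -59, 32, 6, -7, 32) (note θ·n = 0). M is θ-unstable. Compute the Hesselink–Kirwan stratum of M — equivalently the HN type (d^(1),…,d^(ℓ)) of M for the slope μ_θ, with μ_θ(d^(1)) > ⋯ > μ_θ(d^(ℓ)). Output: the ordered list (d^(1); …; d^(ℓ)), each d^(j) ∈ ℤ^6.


Via rank(M_{q-1}∘⋯∘M_p): M ≅ I[1,1]^2, I[1,5], I[3,3], I[3,4], I[6,6]^3.
μ_θ-semistable layers: μ^(1)=32; μ^(2)=19; μ^(3)=31/3; μ^(4)=-46; μ^(5)=-105/2

((0, 0, 1, 0, 0, 3); (0, 0, 1, 1, 0, 0); (0, 0, 1, 1, 1, 0); (2, 0, 0, 0, 0, 0); (1, 1, 0, 0, 0, 0))


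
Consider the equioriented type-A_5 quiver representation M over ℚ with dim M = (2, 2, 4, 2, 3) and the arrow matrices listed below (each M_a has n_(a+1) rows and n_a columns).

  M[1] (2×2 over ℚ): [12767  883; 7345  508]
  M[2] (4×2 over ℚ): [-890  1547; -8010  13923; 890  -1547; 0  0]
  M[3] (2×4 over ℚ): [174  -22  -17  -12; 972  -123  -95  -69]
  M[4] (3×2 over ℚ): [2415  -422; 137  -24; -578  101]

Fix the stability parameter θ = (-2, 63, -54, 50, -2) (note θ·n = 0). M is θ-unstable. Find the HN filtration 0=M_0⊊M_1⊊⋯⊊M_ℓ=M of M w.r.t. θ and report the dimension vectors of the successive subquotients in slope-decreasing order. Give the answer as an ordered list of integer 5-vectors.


Interval decomposition of M: I[1,2], I[1,5], I[3,3]^2, I[3,5], I[5,5].
HN type (ℓ=5): μ^(1)=63; μ^(2)=24; μ^(3)=9/2; μ^(4)=-2; μ^(5)=-54

((0, 1, 0, 0, 0); (0, 0, 0, 2, 2); (0, 1, 1, 0, 0); (2, 0, 0, 0, 1); (0, 0, 3, 0, 0))


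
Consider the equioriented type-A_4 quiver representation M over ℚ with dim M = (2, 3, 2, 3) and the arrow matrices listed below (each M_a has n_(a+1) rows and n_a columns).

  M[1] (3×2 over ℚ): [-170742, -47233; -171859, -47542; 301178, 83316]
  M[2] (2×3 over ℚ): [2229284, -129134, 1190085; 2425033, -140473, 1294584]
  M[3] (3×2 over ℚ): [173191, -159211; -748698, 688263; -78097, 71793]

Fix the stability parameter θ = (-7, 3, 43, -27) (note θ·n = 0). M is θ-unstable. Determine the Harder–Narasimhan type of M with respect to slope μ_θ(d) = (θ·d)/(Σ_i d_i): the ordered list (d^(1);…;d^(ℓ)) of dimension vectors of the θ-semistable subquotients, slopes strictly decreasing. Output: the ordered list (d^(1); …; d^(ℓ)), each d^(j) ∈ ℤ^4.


Via rank(M_{q-1}∘⋯∘M_p): M ≅ I[1,2], I[1,4], I[2,4], I[4,4].
μ_θ-semistable layers: μ^(1)=8; μ^(2)=3; μ^(3)=-7; μ^(4)=-27

((0, 0, 2, 2); (0, 3, 0, 0); (2, 0, 0, 0); (0, 0, 0, 1))


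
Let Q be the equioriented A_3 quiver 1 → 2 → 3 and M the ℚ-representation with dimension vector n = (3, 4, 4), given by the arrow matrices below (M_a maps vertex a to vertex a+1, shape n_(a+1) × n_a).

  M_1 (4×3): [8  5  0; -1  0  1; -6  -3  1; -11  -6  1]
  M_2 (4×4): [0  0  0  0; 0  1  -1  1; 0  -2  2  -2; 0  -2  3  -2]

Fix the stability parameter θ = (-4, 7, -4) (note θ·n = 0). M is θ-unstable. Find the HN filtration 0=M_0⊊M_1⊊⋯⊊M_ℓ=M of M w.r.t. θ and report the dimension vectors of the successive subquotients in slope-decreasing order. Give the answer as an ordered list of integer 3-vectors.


Barcode: M ≅ I[1,2]^2, I[1,3], I[2,3], I[3,3]^2. HN layers by μ_θ (3 steps, strictly decreasing):
  μ^(1)=7; μ^(2)=3/2; μ^(3)=-4

((0, 2, 0); (0, 2, 2); (3, 0, 2))


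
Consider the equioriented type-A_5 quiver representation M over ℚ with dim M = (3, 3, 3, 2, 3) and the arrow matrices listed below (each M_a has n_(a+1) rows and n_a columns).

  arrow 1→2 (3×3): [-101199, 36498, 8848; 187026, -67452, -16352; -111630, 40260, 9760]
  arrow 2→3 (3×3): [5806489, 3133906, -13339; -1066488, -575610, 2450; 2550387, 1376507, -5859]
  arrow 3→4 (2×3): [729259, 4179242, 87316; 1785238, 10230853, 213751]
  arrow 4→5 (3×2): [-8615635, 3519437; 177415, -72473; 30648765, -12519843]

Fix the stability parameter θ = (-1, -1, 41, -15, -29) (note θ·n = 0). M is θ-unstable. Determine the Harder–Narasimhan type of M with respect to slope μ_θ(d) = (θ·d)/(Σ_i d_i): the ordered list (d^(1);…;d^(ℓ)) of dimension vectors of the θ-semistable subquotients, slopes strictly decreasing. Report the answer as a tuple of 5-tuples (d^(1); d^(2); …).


Barcode: M ≅ I[1,1]^2, I[1,4], I[2,3], I[2,5], I[5,5]^2. HN layers by μ_θ (4 steps, strictly decreasing):
  μ^(1)=41; μ^(2)=13; μ^(3)=-1; μ^(4)=-29

((0, 0, 1, 0, 0); (0, 0, 1, 1, 0); (3, 3, 1, 1, 1); (0, 0, 0, 0, 2))


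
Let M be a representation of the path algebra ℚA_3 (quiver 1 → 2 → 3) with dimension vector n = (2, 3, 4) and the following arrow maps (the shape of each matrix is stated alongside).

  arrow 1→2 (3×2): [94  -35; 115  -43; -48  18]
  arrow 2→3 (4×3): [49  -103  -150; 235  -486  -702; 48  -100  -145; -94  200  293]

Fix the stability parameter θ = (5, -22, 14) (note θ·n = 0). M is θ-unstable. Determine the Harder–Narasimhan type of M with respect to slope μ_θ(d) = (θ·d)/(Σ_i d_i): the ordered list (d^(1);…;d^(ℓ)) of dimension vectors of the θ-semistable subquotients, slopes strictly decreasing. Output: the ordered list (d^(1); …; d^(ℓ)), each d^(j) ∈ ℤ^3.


Via rank(M_{q-1}∘⋯∘M_p): M ≅ I[1,3]^2, I[2,3], I[3,3].
μ_θ-semistable layers: μ^(1)=14; μ^(2)=-17/2; μ^(3)=-22

((0, 0, 4); (2, 2, 0); (0, 1, 0))
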